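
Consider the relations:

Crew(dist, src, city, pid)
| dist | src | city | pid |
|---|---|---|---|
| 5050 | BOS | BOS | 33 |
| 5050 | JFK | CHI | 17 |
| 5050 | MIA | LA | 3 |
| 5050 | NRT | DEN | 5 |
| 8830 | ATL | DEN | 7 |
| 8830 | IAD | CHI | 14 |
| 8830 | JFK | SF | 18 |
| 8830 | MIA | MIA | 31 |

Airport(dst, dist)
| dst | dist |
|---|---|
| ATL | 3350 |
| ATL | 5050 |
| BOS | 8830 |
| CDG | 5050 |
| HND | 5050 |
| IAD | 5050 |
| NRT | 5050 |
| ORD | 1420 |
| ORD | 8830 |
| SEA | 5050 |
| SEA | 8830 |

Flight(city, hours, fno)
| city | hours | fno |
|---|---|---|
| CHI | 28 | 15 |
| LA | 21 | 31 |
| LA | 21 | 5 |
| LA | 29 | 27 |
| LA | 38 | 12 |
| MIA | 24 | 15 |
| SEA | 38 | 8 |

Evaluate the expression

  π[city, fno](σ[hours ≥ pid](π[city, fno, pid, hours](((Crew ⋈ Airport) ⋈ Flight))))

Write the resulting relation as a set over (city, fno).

{(CHI, 15), (LA, 12), (LA, 27), (LA, 31), (LA, 5)}

Crew ⋈ Airport (natural join on dist): {(5050, BOS, BOS, 33, ATL), (5050, BOS, BOS, 33, CDG), (5050, BOS, BOS, 33, HND), (5050, BOS, BOS, 33, IAD), (5050, BOS, BOS, 33, NRT), (5050, BOS, BOS, 33, SEA), (5050, JFK, CHI, 17, ATL), (5050, JFK, CHI, 17, CDG), (5050, JFK, CHI, 17, HND), (5050, JFK, CHI, 17, IAD), (5050, JFK, CHI, 17, NRT), (5050, JFK, CHI, 17, SEA), (5050, MIA, LA, 3, ATL), (5050, MIA, LA, 3, CDG), (5050, MIA, LA, 3, HND), (5050, MIA, LA, 3, IAD), (5050, MIA, LA, 3, NRT), (5050, MIA, LA, 3, SEA), (5050, NRT, DEN, 5, ATL), (5050, NRT, DEN, 5, CDG), (5050, NRT, DEN, 5, HND), (5050, NRT, DEN, 5, IAD), (5050, NRT, DEN, 5, NRT), (5050, NRT, DEN, 5, SEA), (8830, ATL, DEN, 7, BOS), (8830, ATL, DEN, 7, ORD), (8830, ATL, DEN, 7, SEA), (8830, IAD, CHI, 14, BOS), (8830, IAD, CHI, 14, ORD), (8830, IAD, CHI, 14, SEA), (8830, JFK, SF, 18, BOS), (8830, JFK, SF, 18, ORD), (8830, JFK, SF, 18, SEA), (8830, MIA, MIA, 31, BOS), (8830, MIA, MIA, 31, ORD), (8830, MIA, MIA, 31, SEA)}
(Crew ⋈ Airport) ⋈ Flight (natural join on city): {(5050, JFK, CHI, 17, ATL, 28, 15), (5050, JFK, CHI, 17, CDG, 28, 15), (5050, JFK, CHI, 17, HND, 28, 15), (5050, JFK, CHI, 17, IAD, 28, 15), (5050, JFK, CHI, 17, NRT, 28, 15), (5050, JFK, CHI, 17, SEA, 28, 15), (5050, MIA, LA, 3, ATL, 21, 31), (5050, MIA, LA, 3, ATL, 21, 5), (5050, MIA, LA, 3, ATL, 29, 27), (5050, MIA, LA, 3, ATL, 38, 12), (5050, MIA, LA, 3, CDG, 21, 31), (5050, MIA, LA, 3, CDG, 21, 5), (5050, MIA, LA, 3, CDG, 29, 27), (5050, MIA, LA, 3, CDG, 38, 12), (5050, MIA, LA, 3, HND, 21, 31), (5050, MIA, LA, 3, HND, 21, 5), (5050, MIA, LA, 3, HND, 29, 27), (5050, MIA, LA, 3, HND, 38, 12), (5050, MIA, LA, 3, IAD, 21, 31), (5050, MIA, LA, 3, IAD, 21, 5), (5050, MIA, LA, 3, IAD, 29, 27), (5050, MIA, LA, 3, IAD, 38, 12), (5050, MIA, LA, 3, NRT, 21, 31), (5050, MIA, LA, 3, NRT, 21, 5), (5050, MIA, LA, 3, NRT, 29, 27), (5050, MIA, LA, 3, NRT, 38, 12), (5050, MIA, LA, 3, SEA, 21, 31), (5050, MIA, LA, 3, SEA, 21, 5), (5050, MIA, LA, 3, SEA, 29, 27), (5050, MIA, LA, 3, SEA, 38, 12), (8830, IAD, CHI, 14, BOS, 28, 15), (8830, IAD, CHI, 14, ORD, 28, 15), (8830, IAD, CHI, 14, SEA, 28, 15), (8830, MIA, MIA, 31, BOS, 24, 15), (8830, MIA, MIA, 31, ORD, 24, 15), (8830, MIA, MIA, 31, SEA, 24, 15)}
Projecting to city, fno, pid, hours (29 duplicate(s) eliminated): {(CHI, 15, 14, 28), (CHI, 15, 17, 28), (LA, 12, 3, 38), (LA, 27, 3, 29), (LA, 31, 3, 21), (LA, 5, 3, 21), (MIA, 15, 31, 24)}
σ[hours ≥ pid]: keep tuples satisfying hours ≥ pid → {(CHI, 15, 14, 28), (CHI, 15, 17, 28), (LA, 12, 3, 38), (LA, 27, 3, 29), (LA, 31, 3, 21), (LA, 5, 3, 21)}
Projecting to city, fno (1 duplicate(s) eliminated): {(CHI, 15), (LA, 12), (LA, 27), (LA, 31), (LA, 5)}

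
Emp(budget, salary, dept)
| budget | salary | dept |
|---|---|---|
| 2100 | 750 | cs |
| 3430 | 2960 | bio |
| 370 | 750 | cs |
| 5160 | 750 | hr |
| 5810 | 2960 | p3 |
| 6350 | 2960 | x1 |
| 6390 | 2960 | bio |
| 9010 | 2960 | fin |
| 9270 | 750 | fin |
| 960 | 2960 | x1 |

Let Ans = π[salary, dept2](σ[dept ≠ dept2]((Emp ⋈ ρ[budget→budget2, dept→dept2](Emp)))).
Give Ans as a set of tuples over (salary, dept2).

{(2960, bio), (2960, fin), (2960, p3), (2960, x1), (750, cs), (750, fin), (750, hr)}

ρ[budget→budget2, dept→dept2]: schema becomes (budget2, salary, dept2); tuples unchanged.
Joining Emp and ρ[budget→budget2, dept→dept2](Emp) on salary yields {(2100, 750, cs, 2100, cs), (2100, 750, cs, 370, cs), (2100, 750, cs, 5160, hr), (2100, 750, cs, 9270, fin), (3430, 2960, bio, 3430, bio), (3430, 2960, bio, 5810, p3), (3430, 2960, bio, 6350, x1), (3430, 2960, bio, 6390, bio), (3430, 2960, bio, 9010, fin), (3430, 2960, bio, 960, x1), (370, 750, cs, 2100, cs), (370, 750, cs, 370, cs), (370, 750, cs, 5160, hr), (370, 750, cs, 9270, fin), (5160, 750, hr, 2100, cs), (5160, 750, hr, 370, cs), (5160, 750, hr, 5160, hr), (5160, 750, hr, 9270, fin), (5810, 2960, p3, 3430, bio), (5810, 2960, p3, 5810, p3), (5810, 2960, p3, 6350, x1), (5810, 2960, p3, 6390, bio), (5810, 2960, p3, 9010, fin), (5810, 2960, p3, 960, x1), (6350, 2960, x1, 3430, bio), (6350, 2960, x1, 5810, p3), (6350, 2960, x1, 6350, x1), (6350, 2960, x1, 6390, bio), (6350, 2960, x1, 9010, fin), (6350, 2960, x1, 960, x1), (6390, 2960, bio, 3430, bio), (6390, 2960, bio, 5810, p3), (6390, 2960, bio, 6350, x1), (6390, 2960, bio, 6390, bio), (6390, 2960, bio, 9010, fin), (6390, 2960, bio, 960, x1), (9010, 2960, fin, 3430, bio), (9010, 2960, fin, 5810, p3), (9010, 2960, fin, 6350, x1), (9010, 2960, fin, 6390, bio), (9010, 2960, fin, 9010, fin), (9010, 2960, fin, 960, x1), (9270, 750, fin, 2100, cs), (9270, 750, fin, 370, cs), (9270, 750, fin, 5160, hr), (9270, 750, fin, 9270, fin), (960, 2960, x1, 3430, bio), (960, 2960, x1, 5810, p3), (960, 2960, x1, 6350, x1), (960, 2960, x1, 6390, bio), (960, 2960, x1, 9010, fin), (960, 2960, x1, 960, x1)}.
σ[dept ≠ dept2]: keep tuples satisfying dept ≠ dept2 → {(2100, 750, cs, 5160, hr), (2100, 750, cs, 9270, fin), (3430, 2960, bio, 5810, p3), (3430, 2960, bio, 6350, x1), (3430, 2960, bio, 9010, fin), (3430, 2960, bio, 960, x1), (370, 750, cs, 5160, hr), (370, 750, cs, 9270, fin), (5160, 750, hr, 2100, cs), (5160, 750, hr, 370, cs), (5160, 750, hr, 9270, fin), (5810, 2960, p3, 3430, bio), (5810, 2960, p3, 6350, x1), (5810, 2960, p3, 6390, bio), (5810, 2960, p3, 9010, fin), (5810, 2960, p3, 960, x1), (6350, 2960, x1, 3430, bio), (6350, 2960, x1, 5810, p3), (6350, 2960, x1, 6390, bio), (6350, 2960, x1, 9010, fin), (6390, 2960, bio, 5810, p3), (6390, 2960, bio, 6350, x1), (6390, 2960, bio, 9010, fin), (6390, 2960, bio, 960, x1), (9010, 2960, fin, 3430, bio), (9010, 2960, fin, 5810, p3), (9010, 2960, fin, 6350, x1), (9010, 2960, fin, 6390, bio), (9010, 2960, fin, 960, x1), (9270, 750, fin, 2100, cs), (9270, 750, fin, 370, cs), (9270, 750, fin, 5160, hr), (960, 2960, x1, 3430, bio), (960, 2960, x1, 5810, p3), (960, 2960, x1, 6390, bio), (960, 2960, x1, 9010, fin)}
Projecting to salary, dept2 (29 duplicate(s) eliminated): {(2960, bio), (2960, fin), (2960, p3), (2960, x1), (750, cs), (750, fin), (750, hr)}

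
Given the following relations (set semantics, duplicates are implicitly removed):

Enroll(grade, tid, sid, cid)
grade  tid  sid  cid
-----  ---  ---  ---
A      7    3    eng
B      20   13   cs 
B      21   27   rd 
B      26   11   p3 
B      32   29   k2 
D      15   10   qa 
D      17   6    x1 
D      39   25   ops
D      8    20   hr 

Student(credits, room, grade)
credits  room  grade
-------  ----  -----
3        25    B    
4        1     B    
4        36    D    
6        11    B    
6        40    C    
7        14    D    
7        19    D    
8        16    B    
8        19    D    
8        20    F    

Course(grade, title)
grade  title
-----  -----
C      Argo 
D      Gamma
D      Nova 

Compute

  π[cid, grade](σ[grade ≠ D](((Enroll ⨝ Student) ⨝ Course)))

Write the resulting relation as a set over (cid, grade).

{}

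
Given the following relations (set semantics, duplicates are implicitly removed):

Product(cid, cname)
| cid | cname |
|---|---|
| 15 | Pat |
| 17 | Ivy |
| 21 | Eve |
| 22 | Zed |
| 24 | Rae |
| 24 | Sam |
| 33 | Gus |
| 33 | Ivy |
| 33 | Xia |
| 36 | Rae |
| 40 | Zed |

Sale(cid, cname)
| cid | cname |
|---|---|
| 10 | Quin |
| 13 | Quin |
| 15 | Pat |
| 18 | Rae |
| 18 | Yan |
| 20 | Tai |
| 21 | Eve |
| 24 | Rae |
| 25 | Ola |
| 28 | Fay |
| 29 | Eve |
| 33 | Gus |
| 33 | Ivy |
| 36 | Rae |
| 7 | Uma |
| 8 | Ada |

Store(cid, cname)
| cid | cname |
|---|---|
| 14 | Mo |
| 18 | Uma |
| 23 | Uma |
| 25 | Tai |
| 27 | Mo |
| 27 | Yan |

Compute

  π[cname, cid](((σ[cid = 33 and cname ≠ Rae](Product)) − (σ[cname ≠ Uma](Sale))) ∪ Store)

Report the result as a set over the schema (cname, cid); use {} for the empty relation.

{(Mo, 14), (Mo, 27), (Tai, 25), (Uma, 18), (Uma, 23), (Xia, 33), (Yan, 27)}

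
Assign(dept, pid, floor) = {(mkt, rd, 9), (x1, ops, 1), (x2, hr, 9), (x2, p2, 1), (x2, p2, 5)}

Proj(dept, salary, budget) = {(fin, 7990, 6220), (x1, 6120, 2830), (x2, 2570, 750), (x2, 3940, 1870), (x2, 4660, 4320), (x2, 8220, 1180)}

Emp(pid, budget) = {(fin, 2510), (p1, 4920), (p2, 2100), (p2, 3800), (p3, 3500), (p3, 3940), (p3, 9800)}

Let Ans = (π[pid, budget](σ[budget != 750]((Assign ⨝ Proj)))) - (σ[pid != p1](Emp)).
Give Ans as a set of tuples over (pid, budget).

Natural join on dept: {(x1, ops, 1, 6120, 2830), (x2, hr, 9, 2570, 750), (x2, hr, 9, 3940, 1870), (x2, hr, 9, 4660, 4320), (x2, hr, 9, 8220, 1180), (x2, p2, 1, 2570, 750), (x2, p2, 1, 3940, 1870), (x2, p2, 1, 4660, 4320), (x2, p2, 1, 8220, 1180), (x2, p2, 5, 2570, 750), (x2, p2, 5, 3940, 1870), (x2, p2, 5, 4660, 4320), (x2, p2, 5, 8220, 1180)}
Selection budget != 750: {(x1, ops, 1, 6120, 2830), (x2, hr, 9, 3940, 1870), (x2, hr, 9, 4660, 4320), (x2, hr, 9, 8220, 1180), (x2, p2, 1, 3940, 1870), (x2, p2, 1, 4660, 4320), (x2, p2, 1, 8220, 1180), (x2, p2, 5, 3940, 1870), (x2, p2, 5, 4660, 4320), (x2, p2, 5, 8220, 1180)}
π[pid, budget]: project onto (pid, budget) (3 duplicate(s) eliminated) → {(hr, 1180), (hr, 1870), (hr, 4320), (ops, 2830), (p2, 1180), (p2, 1870), (p2, 4320)}
Selection pid != p1: {(fin, 2510), (p2, 2100), (p2, 3800), (p3, 3500), (p3, 3940), (p3, 9800)}
Taking the difference: {(hr, 1180), (hr, 1870), (hr, 4320), (ops, 2830), (p2, 1180), (p2, 1870), (p2, 4320)}

{(hr, 1180), (hr, 1870), (hr, 4320), (ops, 2830), (p2, 1180), (p2, 1870), (p2, 4320)}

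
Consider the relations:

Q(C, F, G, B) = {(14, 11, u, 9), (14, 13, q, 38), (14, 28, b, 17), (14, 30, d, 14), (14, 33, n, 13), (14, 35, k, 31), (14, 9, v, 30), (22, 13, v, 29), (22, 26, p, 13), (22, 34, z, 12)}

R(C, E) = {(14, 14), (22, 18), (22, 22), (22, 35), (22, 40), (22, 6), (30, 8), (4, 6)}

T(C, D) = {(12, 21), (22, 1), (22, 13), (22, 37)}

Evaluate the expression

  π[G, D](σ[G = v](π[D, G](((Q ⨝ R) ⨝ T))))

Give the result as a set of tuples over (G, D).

{(v, 1), (v, 13), (v, 37)}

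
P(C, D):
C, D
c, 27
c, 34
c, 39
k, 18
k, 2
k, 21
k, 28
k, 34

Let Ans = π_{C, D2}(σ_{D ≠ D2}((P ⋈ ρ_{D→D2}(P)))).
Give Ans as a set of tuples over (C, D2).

{(c, 27), (c, 34), (c, 39), (k, 18), (k, 2), (k, 21), (k, 28), (k, 34)}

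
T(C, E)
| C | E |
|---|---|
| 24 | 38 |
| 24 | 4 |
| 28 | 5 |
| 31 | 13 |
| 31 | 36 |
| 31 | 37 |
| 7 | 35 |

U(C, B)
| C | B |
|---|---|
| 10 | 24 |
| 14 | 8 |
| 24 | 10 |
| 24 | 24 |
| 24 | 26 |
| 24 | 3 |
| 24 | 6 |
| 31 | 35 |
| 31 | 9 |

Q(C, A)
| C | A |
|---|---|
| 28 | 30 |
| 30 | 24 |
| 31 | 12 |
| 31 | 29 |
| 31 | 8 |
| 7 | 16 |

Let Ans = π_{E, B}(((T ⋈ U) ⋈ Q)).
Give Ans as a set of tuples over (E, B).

{(13, 35), (13, 9), (36, 35), (36, 9), (37, 35), (37, 9)}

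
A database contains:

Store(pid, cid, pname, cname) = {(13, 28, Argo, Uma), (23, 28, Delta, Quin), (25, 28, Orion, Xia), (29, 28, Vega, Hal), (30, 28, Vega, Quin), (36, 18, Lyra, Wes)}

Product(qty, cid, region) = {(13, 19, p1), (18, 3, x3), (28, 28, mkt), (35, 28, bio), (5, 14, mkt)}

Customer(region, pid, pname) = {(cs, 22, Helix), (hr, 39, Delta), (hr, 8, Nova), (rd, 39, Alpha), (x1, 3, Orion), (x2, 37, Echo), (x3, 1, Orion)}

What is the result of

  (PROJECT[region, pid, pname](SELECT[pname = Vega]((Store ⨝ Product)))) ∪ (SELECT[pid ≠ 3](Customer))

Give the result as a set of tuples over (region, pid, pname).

Joining Store and Product on cid yields {(13, 28, Argo, Uma, 28, mkt), (13, 28, Argo, Uma, 35, bio), (23, 28, Delta, Quin, 28, mkt), (23, 28, Delta, Quin, 35, bio), (25, 28, Orion, Xia, 28, mkt), (25, 28, Orion, Xia, 35, bio), (29, 28, Vega, Hal, 28, mkt), (29, 28, Vega, Hal, 35, bio), (30, 28, Vega, Quin, 28, mkt), (30, 28, Vega, Quin, 35, bio)}.
Filtering on pname = Vega leaves {(29, 28, Vega, Hal, 28, mkt), (29, 28, Vega, Hal, 35, bio), (30, 28, Vega, Quin, 28, mkt), (30, 28, Vega, Quin, 35, bio)}.
π_{region, pid, pname} gives {(bio, 29, Vega), (bio, 30, Vega), (mkt, 29, Vega), (mkt, 30, Vega)}.
Filtering on pid ≠ 3 leaves {(cs, 22, Helix), (hr, 39, Delta), (hr, 8, Nova), (rd, 39, Alpha), (x2, 37, Echo), (x3, 1, Orion)}.
Set union of the two operands is {(bio, 29, Vega), (bio, 30, Vega), (cs, 22, Helix), (hr, 39, Delta), (hr, 8, Nova), (mkt, 29, Vega), (mkt, 30, Vega), (rd, 39, Alpha), (x2, 37, Echo), (x3, 1, Orion)}.

{(bio, 29, Vega), (bio, 30, Vega), (cs, 22, Helix), (hr, 39, Delta), (hr, 8, Nova), (mkt, 29, Vega), (mkt, 30, Vega), (rd, 39, Alpha), (x2, 37, Echo), (x3, 1, Orion)}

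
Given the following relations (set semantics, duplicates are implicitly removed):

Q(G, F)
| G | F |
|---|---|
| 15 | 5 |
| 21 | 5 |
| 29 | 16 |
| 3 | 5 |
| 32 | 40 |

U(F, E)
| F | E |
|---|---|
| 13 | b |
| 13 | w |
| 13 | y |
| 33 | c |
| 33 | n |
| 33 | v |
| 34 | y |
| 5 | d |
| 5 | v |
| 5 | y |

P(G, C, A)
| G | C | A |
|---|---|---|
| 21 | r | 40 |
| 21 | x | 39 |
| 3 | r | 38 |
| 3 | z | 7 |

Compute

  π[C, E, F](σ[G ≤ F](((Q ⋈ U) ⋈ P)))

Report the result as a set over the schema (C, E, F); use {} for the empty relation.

Q ⋈ U (natural join on F): {(15, 5, d), (15, 5, v), (15, 5, y), (21, 5, d), (21, 5, v), (21, 5, y), (3, 5, d), (3, 5, v), (3, 5, y)}
(Q ⋈ U) ⋈ P (natural join on G): {(21, 5, d, r, 40), (21, 5, d, x, 39), (21, 5, v, r, 40), (21, 5, v, x, 39), (21, 5, y, r, 40), (21, 5, y, x, 39), (3, 5, d, r, 38), (3, 5, d, z, 7), (3, 5, v, r, 38), (3, 5, v, z, 7), (3, 5, y, r, 38), (3, 5, y, z, 7)}
Selection G ≤ F: {(3, 5, d, r, 38), (3, 5, d, z, 7), (3, 5, v, r, 38), (3, 5, v, z, 7), (3, 5, y, r, 38), (3, 5, y, z, 7)}
π_{C, E, F} gives {(r, d, 5), (r, v, 5), (r, y, 5), (z, d, 5), (z, v, 5), (z, y, 5)}.

{(r, d, 5), (r, v, 5), (r, y, 5), (z, d, 5), (z, v, 5), (z, y, 5)}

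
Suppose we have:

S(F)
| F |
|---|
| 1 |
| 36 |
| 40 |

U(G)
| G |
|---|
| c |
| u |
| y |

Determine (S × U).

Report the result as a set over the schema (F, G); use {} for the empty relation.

{(1, c), (1, u), (1, y), (36, c), (36, u), (36, y), (40, c), (40, u), (40, y)}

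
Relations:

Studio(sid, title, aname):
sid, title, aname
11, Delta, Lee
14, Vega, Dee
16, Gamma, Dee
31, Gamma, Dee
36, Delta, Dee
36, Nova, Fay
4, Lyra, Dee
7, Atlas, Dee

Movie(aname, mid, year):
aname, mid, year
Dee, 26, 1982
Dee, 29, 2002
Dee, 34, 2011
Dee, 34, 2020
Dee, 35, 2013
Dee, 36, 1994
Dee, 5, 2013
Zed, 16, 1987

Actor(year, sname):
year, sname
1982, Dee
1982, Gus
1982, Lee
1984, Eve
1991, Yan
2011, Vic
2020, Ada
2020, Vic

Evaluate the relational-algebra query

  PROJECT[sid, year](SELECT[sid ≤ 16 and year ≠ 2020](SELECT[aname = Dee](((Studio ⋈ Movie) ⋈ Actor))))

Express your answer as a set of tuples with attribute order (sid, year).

{(14, 1982), (14, 2011), (16, 1982), (16, 2011), (4, 1982), (4, 2011), (7, 1982), (7, 2011)}

Joining Studio and Movie on aname yields {(14, Vega, Dee, 26, 1982), (14, Vega, Dee, 29, 2002), (14, Vega, Dee, 34, 2011), (14, Vega, Dee, 34, 2020), (14, Vega, Dee, 35, 2013), (14, Vega, Dee, 36, 1994), (14, Vega, Dee, 5, 2013), (16, Gamma, Dee, 26, 1982), (16, Gamma, Dee, 29, 2002), (16, Gamma, Dee, 34, 2011), (16, Gamma, Dee, 34, 2020), (16, Gamma, Dee, 35, 2013), (16, Gamma, Dee, 36, 1994), (16, Gamma, Dee, 5, 2013), (31, Gamma, Dee, 26, 1982), (31, Gamma, Dee, 29, 2002), (31, Gamma, Dee, 34, 2011), (31, Gamma, Dee, 34, 2020), (31, Gamma, Dee, 35, 2013), (31, Gamma, Dee, 36, 1994), (31, Gamma, Dee, 5, 2013), (36, Delta, Dee, 26, 1982), (36, Delta, Dee, 29, 2002), (36, Delta, Dee, 34, 2011), (36, Delta, Dee, 34, 2020), (36, Delta, Dee, 35, 2013), (36, Delta, Dee, 36, 1994), (36, Delta, Dee, 5, 2013), (4, Lyra, Dee, 26, 1982), (4, Lyra, Dee, 29, 2002), (4, Lyra, Dee, 34, 2011), (4, Lyra, Dee, 34, 2020), (4, Lyra, Dee, 35, 2013), (4, Lyra, Dee, 36, 1994), (4, Lyra, Dee, 5, 2013), (7, Atlas, Dee, 26, 1982), (7, Atlas, Dee, 29, 2002), (7, Atlas, Dee, 34, 2011), (7, Atlas, Dee, 34, 2020), (7, Atlas, Dee, 35, 2013), (7, Atlas, Dee, 36, 1994), (7, Atlas, Dee, 5, 2013)}.
Joining (Studio ⋈ Movie) and Actor on year yields {(14, Vega, Dee, 26, 1982, Dee), (14, Vega, Dee, 26, 1982, Gus), (14, Vega, Dee, 26, 1982, Lee), (14, Vega, Dee, 34, 2011, Vic), (14, Vega, Dee, 34, 2020, Ada), (14, Vega, Dee, 34, 2020, Vic), (16, Gamma, Dee, 26, 1982, Dee), (16, Gamma, Dee, 26, 1982, Gus), (16, Gamma, Dee, 26, 1982, Lee), (16, Gamma, Dee, 34, 2011, Vic), (16, Gamma, Dee, 34, 2020, Ada), (16, Gamma, Dee, 34, 2020, Vic), (31, Gamma, Dee, 26, 1982, Dee), (31, Gamma, Dee, 26, 1982, Gus), (31, Gamma, Dee, 26, 1982, Lee), (31, Gamma, Dee, 34, 2011, Vic), (31, Gamma, Dee, 34, 2020, Ada), (31, Gamma, Dee, 34, 2020, Vic), (36, Delta, Dee, 26, 1982, Dee), (36, Delta, Dee, 26, 1982, Gus), (36, Delta, Dee, 26, 1982, Lee), (36, Delta, Dee, 34, 2011, Vic), (36, Delta, Dee, 34, 2020, Ada), (36, Delta, Dee, 34, 2020, Vic), (4, Lyra, Dee, 26, 1982, Dee), (4, Lyra, Dee, 26, 1982, Gus), (4, Lyra, Dee, 26, 1982, Lee), (4, Lyra, Dee, 34, 2011, Vic), (4, Lyra, Dee, 34, 2020, Ada), (4, Lyra, Dee, 34, 2020, Vic), (7, Atlas, Dee, 26, 1982, Dee), (7, Atlas, Dee, 26, 1982, Gus), (7, Atlas, Dee, 26, 1982, Lee), (7, Atlas, Dee, 34, 2011, Vic), (7, Atlas, Dee, 34, 2020, Ada), (7, Atlas, Dee, 34, 2020, Vic)}.
Apply σ_{aname = Dee}; surviving tuples: {(14, Vega, Dee, 26, 1982, Dee), (14, Vega, Dee, 26, 1982, Gus), (14, Vega, Dee, 26, 1982, Lee), (14, Vega, Dee, 34, 2011, Vic), (14, Vega, Dee, 34, 2020, Ada), (14, Vega, Dee, 34, 2020, Vic), (16, Gamma, Dee, 26, 1982, Dee), (16, Gamma, Dee, 26, 1982, Gus), (16, Gamma, Dee, 26, 1982, Lee), (16, Gamma, Dee, 34, 2011, Vic), (16, Gamma, Dee, 34, 2020, Ada), (16, Gamma, Dee, 34, 2020, Vic), (31, Gamma, Dee, 26, 1982, Dee), (31, Gamma, Dee, 26, 1982, Gus), (31, Gamma, Dee, 26, 1982, Lee), (31, Gamma, Dee, 34, 2011, Vic), (31, Gamma, Dee, 34, 2020, Ada), (31, Gamma, Dee, 34, 2020, Vic), (36, Delta, Dee, 26, 1982, Dee), (36, Delta, Dee, 26, 1982, Gus), (36, Delta, Dee, 26, 1982, Lee), (36, Delta, Dee, 34, 2011, Vic), (36, Delta, Dee, 34, 2020, Ada), (36, Delta, Dee, 34, 2020, Vic), (4, Lyra, Dee, 26, 1982, Dee), (4, Lyra, Dee, 26, 1982, Gus), (4, Lyra, Dee, 26, 1982, Lee), (4, Lyra, Dee, 34, 2011, Vic), (4, Lyra, Dee, 34, 2020, Ada), (4, Lyra, Dee, 34, 2020, Vic), (7, Atlas, Dee, 26, 1982, Dee), (7, Atlas, Dee, 26, 1982, Gus), (7, Atlas, Dee, 26, 1982, Lee), (7, Atlas, Dee, 34, 2011, Vic), (7, Atlas, Dee, 34, 2020, Ada), (7, Atlas, Dee, 34, 2020, Vic)}
Apply σ_{sid ≤ 16 and year ≠ 2020}; surviving tuples: {(14, Vega, Dee, 26, 1982, Dee), (14, Vega, Dee, 26, 1982, Gus), (14, Vega, Dee, 26, 1982, Lee), (14, Vega, Dee, 34, 2011, Vic), (16, Gamma, Dee, 26, 1982, Dee), (16, Gamma, Dee, 26, 1982, Gus), (16, Gamma, Dee, 26, 1982, Lee), (16, Gamma, Dee, 34, 2011, Vic), (4, Lyra, Dee, 26, 1982, Dee), (4, Lyra, Dee, 26, 1982, Gus), (4, Lyra, Dee, 26, 1982, Lee), (4, Lyra, Dee, 34, 2011, Vic), (7, Atlas, Dee, 26, 1982, Dee), (7, Atlas, Dee, 26, 1982, Gus), (7, Atlas, Dee, 26, 1982, Lee), (7, Atlas, Dee, 34, 2011, Vic)}
Keep only column(s) sid, year (8 duplicate(s) eliminated): {(14, 1982), (14, 2011), (16, 1982), (16, 2011), (4, 1982), (4, 2011), (7, 1982), (7, 2011)}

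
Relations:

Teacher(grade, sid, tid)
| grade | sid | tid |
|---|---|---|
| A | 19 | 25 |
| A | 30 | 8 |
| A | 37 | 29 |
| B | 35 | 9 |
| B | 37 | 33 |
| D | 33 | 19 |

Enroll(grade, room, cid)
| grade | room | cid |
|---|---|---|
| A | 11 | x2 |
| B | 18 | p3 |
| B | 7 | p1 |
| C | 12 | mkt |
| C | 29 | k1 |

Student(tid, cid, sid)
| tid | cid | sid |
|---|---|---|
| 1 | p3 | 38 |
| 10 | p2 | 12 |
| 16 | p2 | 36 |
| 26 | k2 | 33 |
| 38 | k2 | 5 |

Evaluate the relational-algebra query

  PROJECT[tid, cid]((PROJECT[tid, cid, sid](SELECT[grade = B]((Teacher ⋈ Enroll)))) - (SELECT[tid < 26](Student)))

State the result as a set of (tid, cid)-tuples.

{(33, p1), (33, p3), (9, p1), (9, p3)}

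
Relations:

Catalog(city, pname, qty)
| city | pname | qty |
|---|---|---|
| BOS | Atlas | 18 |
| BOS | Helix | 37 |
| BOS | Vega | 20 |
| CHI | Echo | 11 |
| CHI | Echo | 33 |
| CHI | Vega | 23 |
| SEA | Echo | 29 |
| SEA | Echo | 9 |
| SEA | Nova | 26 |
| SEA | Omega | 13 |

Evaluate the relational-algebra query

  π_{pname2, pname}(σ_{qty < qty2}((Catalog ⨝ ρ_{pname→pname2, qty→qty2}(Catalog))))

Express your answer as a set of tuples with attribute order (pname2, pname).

{(Echo, Echo), (Echo, Nova), (Echo, Omega), (Echo, Vega), (Helix, Atlas), (Helix, Vega), (Nova, Echo), (Nova, Omega), (Omega, Echo), (Vega, Atlas), (Vega, Echo)}

ρ[pname→pname2, qty→qty2]: schema becomes (city, pname2, qty2); tuples unchanged.
Catalog ⋈ ρ_{pname→pname2, qty→qty2}(Catalog) (natural join on city): {(BOS, Atlas, 18, Atlas, 18), (BOS, Atlas, 18, Helix, 37), (BOS, Atlas, 18, Vega, 20), (BOS, Helix, 37, Atlas, 18), (BOS, Helix, 37, Helix, 37), (BOS, Helix, 37, Vega, 20), (BOS, Vega, 20, Atlas, 18), (BOS, Vega, 20, Helix, 37), (BOS, Vega, 20, Vega, 20), (CHI, Echo, 11, Echo, 11), (CHI, Echo, 11, Echo, 33), (CHI, Echo, 11, Vega, 23), (CHI, Echo, 33, Echo, 11), (CHI, Echo, 33, Echo, 33), (CHI, Echo, 33, Vega, 23), (CHI, Vega, 23, Echo, 11), (CHI, Vega, 23, Echo, 33), (CHI, Vega, 23, Vega, 23), (SEA, Echo, 29, Echo, 29), (SEA, Echo, 29, Echo, 9), (SEA, Echo, 29, Nova, 26), (SEA, Echo, 29, Omega, 13), (SEA, Echo, 9, Echo, 29), (SEA, Echo, 9, Echo, 9), (SEA, Echo, 9, Nova, 26), (SEA, Echo, 9, Omega, 13), (SEA, Nova, 26, Echo, 29), (SEA, Nova, 26, Echo, 9), (SEA, Nova, 26, Nova, 26), (SEA, Nova, 26, Omega, 13), (SEA, Omega, 13, Echo, 29), (SEA, Omega, 13, Echo, 9), (SEA, Omega, 13, Nova, 26), (SEA, Omega, 13, Omega, 13)}
Selection qty < qty2: {(BOS, Atlas, 18, Helix, 37), (BOS, Atlas, 18, Vega, 20), (BOS, Vega, 20, Helix, 37), (CHI, Echo, 11, Echo, 33), (CHI, Echo, 11, Vega, 23), (CHI, Vega, 23, Echo, 33), (SEA, Echo, 9, Echo, 29), (SEA, Echo, 9, Nova, 26), (SEA, Echo, 9, Omega, 13), (SEA, Nova, 26, Echo, 29), (SEA, Omega, 13, Echo, 29), (SEA, Omega, 13, Nova, 26)}
π[pname2, pname]: project onto (pname2, pname) (1 duplicate(s) eliminated) → {(Echo, Echo), (Echo, Nova), (Echo, Omega), (Echo, Vega), (Helix, Atlas), (Helix, Vega), (Nova, Echo), (Nova, Omega), (Omega, Echo), (Vega, Atlas), (Vega, Echo)}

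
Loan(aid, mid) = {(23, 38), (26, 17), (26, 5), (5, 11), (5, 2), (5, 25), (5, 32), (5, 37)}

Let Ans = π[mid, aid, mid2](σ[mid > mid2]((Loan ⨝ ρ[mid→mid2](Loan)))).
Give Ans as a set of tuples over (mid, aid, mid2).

{(11, 5, 2), (17, 26, 5), (25, 5, 11), (25, 5, 2), (32, 5, 11), (32, 5, 2), (32, 5, 25), (37, 5, 11), (37, 5, 2), (37, 5, 25), (37, 5, 32)}

ρ[mid→mid2]: schema becomes (aid, mid2); tuples unchanged.
Natural join on aid: {(23, 38, 38), (26, 17, 17), (26, 17, 5), (26, 5, 17), (26, 5, 5), (5, 11, 11), (5, 11, 2), (5, 11, 25), (5, 11, 32), (5, 11, 37), (5, 2, 11), (5, 2, 2), (5, 2, 25), (5, 2, 32), (5, 2, 37), (5, 25, 11), (5, 25, 2), (5, 25, 25), (5, 25, 32), (5, 25, 37), (5, 32, 11), (5, 32, 2), (5, 32, 25), (5, 32, 32), (5, 32, 37), (5, 37, 11), (5, 37, 2), (5, 37, 25), (5, 37, 32), (5, 37, 37)}
Filtering on mid > mid2 leaves {(26, 17, 5), (5, 11, 2), (5, 25, 11), (5, 25, 2), (5, 32, 11), (5, 32, 2), (5, 32, 25), (5, 37, 11), (5, 37, 2), (5, 37, 25), (5, 37, 32)}.
Keep only column(s) mid, aid, mid2: {(11, 5, 2), (17, 26, 5), (25, 5, 11), (25, 5, 2), (32, 5, 11), (32, 5, 2), (32, 5, 25), (37, 5, 11), (37, 5, 2), (37, 5, 25), (37, 5, 32)}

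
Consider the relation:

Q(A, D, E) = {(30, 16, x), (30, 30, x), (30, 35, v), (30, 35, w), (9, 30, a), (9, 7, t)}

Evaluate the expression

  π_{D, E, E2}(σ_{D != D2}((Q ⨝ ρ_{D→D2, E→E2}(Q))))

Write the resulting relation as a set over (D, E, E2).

{(16, x, v), (16, x, w), (16, x, x), (30, a, t), (30, x, v), (30, x, w), (30, x, x), (35, v, x), (35, w, x), (7, t, a)}

ρ[D→D2, E→E2]: schema becomes (A, D2, E2); tuples unchanged.
Natural join on A: {(30, 16, x, 16, x), (30, 16, x, 30, x), (30, 16, x, 35, v), (30, 16, x, 35, w), (30, 30, x, 16, x), (30, 30, x, 30, x), (30, 30, x, 35, v), (30, 30, x, 35, w), (30, 35, v, 16, x), (30, 35, v, 30, x), (30, 35, v, 35, v), (30, 35, v, 35, w), (30, 35, w, 16, x), (30, 35, w, 30, x), (30, 35, w, 35, v), (30, 35, w, 35, w), (9, 30, a, 30, a), (9, 30, a, 7, t), (9, 7, t, 30, a), (9, 7, t, 7, t)}
Selection D != D2: {(30, 16, x, 30, x), (30, 16, x, 35, v), (30, 16, x, 35, w), (30, 30, x, 16, x), (30, 30, x, 35, v), (30, 30, x, 35, w), (30, 35, v, 16, x), (30, 35, v, 30, x), (30, 35, w, 16, x), (30, 35, w, 30, x), (9, 30, a, 7, t), (9, 7, t, 30, a)}
π_{D, E, E2} gives {(16, x, v), (16, x, w), (16, x, x), (30, a, t), (30, x, v), (30, x, w), (30, x, x), (35, v, x), (35, w, x), (7, t, a)} (2 duplicate(s) eliminated).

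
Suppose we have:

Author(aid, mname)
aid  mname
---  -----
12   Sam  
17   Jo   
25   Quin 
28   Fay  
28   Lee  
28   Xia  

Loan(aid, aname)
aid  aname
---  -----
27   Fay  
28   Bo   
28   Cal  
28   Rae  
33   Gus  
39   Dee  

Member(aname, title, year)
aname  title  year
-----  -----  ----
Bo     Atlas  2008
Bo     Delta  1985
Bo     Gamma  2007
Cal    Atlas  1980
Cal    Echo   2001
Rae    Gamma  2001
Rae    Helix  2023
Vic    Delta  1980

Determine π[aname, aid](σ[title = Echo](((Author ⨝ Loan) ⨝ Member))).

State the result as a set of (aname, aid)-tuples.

Author ⋈ Loan (natural join on aid): {(28, Fay, Bo), (28, Fay, Cal), (28, Fay, Rae), (28, Lee, Bo), (28, Lee, Cal), (28, Lee, Rae), (28, Xia, Bo), (28, Xia, Cal), (28, Xia, Rae)}
(Author ⨝ Loan) ⋈ Member (natural join on aname): {(28, Fay, Bo, Atlas, 2008), (28, Fay, Bo, Delta, 1985), (28, Fay, Bo, Gamma, 2007), (28, Fay, Cal, Atlas, 1980), (28, Fay, Cal, Echo, 2001), (28, Fay, Rae, Gamma, 2001), (28, Fay, Rae, Helix, 2023), (28, Lee, Bo, Atlas, 2008), (28, Lee, Bo, Delta, 1985), (28, Lee, Bo, Gamma, 2007), (28, Lee, Cal, Atlas, 1980), (28, Lee, Cal, Echo, 2001), (28, Lee, Rae, Gamma, 2001), (28, Lee, Rae, Helix, 2023), (28, Xia, Bo, Atlas, 2008), (28, Xia, Bo, Delta, 1985), (28, Xia, Bo, Gamma, 2007), (28, Xia, Cal, Atlas, 1980), (28, Xia, Cal, Echo, 2001), (28, Xia, Rae, Gamma, 2001), (28, Xia, Rae, Helix, 2023)}
Apply σ_{title = Echo}; surviving tuples: {(28, Fay, Cal, Echo, 2001), (28, Lee, Cal, Echo, 2001), (28, Xia, Cal, Echo, 2001)}
π[aname, aid]: project onto (aname, aid) (2 duplicate(s) eliminated) → {(Cal, 28)}

{(Cal, 28)}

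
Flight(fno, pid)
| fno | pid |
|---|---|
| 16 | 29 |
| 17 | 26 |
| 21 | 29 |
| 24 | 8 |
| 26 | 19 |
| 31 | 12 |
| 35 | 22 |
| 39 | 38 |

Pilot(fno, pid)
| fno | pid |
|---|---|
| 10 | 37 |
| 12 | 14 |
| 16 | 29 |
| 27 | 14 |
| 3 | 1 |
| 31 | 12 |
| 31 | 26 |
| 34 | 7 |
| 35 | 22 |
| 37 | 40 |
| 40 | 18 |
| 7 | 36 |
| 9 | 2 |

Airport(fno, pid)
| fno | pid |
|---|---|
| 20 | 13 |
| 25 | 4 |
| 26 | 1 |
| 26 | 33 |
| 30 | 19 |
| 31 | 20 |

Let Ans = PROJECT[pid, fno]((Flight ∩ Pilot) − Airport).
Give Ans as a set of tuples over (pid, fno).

Intersection: {(16, 29), (17, 26), (21, 29), (24, 8), (26, 19), (31, 12), (35, 22), (39, 38)} with {(10, 37), (12, 14), (16, 29), (27, 14), (3, 1), (31, 12), (31, 26), (34, 7), (35, 22), (37, 40), (40, 18), (7, 36), (9, 2)} → {(16, 29), (31, 12), (35, 22)}
Difference: {(16, 29), (31, 12), (35, 22)} with {(20, 13), (25, 4), (26, 1), (26, 33), (30, 19), (31, 20)} → {(16, 29), (31, 12), (35, 22)}
π_{pid, fno} gives {(12, 31), (22, 35), (29, 16)}.

{(12, 31), (22, 35), (29, 16)}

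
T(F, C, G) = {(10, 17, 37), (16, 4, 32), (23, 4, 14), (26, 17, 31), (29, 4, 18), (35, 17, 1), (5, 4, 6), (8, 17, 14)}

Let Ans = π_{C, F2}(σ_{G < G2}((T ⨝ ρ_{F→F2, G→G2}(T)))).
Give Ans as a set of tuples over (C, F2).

{(17, 10), (17, 26), (17, 8), (4, 16), (4, 23), (4, 29)}

ρ[F→F2, G→G2]: schema becomes (F2, C, G2); tuples unchanged.
Joining T and ρ_{F→F2, G→G2}(T) on C yields {(10, 17, 37, 10, 37), (10, 17, 37, 26, 31), (10, 17, 37, 35, 1), (10, 17, 37, 8, 14), (16, 4, 32, 16, 32), (16, 4, 32, 23, 14), (16, 4, 32, 29, 18), (16, 4, 32, 5, 6), (23, 4, 14, 16, 32), (23, 4, 14, 23, 14), (23, 4, 14, 29, 18), (23, 4, 14, 5, 6), (26, 17, 31, 10, 37), (26, 17, 31, 26, 31), (26, 17, 31, 35, 1), (26, 17, 31, 8, 14), (29, 4, 18, 16, 32), (29, 4, 18, 23, 14), (29, 4, 18, 29, 18), (29, 4, 18, 5, 6), (35, 17, 1, 10, 37), (35, 17, 1, 26, 31), (35, 17, 1, 35, 1), (35, 17, 1, 8, 14), (5, 4, 6, 16, 32), (5, 4, 6, 23, 14), (5, 4, 6, 29, 18), (5, 4, 6, 5, 6), (8, 17, 14, 10, 37), (8, 17, 14, 26, 31), (8, 17, 14, 35, 1), (8, 17, 14, 8, 14)}.
σ[G < G2]: keep tuples satisfying G < G2 → {(23, 4, 14, 16, 32), (23, 4, 14, 29, 18), (26, 17, 31, 10, 37), (29, 4, 18, 16, 32), (35, 17, 1, 10, 37), (35, 17, 1, 26, 31), (35, 17, 1, 8, 14), (5, 4, 6, 16, 32), (5, 4, 6, 23, 14), (5, 4, 6, 29, 18), (8, 17, 14, 10, 37), (8, 17, 14, 26, 31)}
Projecting to C, F2 (6 duplicate(s) eliminated): {(17, 10), (17, 26), (17, 8), (4, 16), (4, 23), (4, 29)}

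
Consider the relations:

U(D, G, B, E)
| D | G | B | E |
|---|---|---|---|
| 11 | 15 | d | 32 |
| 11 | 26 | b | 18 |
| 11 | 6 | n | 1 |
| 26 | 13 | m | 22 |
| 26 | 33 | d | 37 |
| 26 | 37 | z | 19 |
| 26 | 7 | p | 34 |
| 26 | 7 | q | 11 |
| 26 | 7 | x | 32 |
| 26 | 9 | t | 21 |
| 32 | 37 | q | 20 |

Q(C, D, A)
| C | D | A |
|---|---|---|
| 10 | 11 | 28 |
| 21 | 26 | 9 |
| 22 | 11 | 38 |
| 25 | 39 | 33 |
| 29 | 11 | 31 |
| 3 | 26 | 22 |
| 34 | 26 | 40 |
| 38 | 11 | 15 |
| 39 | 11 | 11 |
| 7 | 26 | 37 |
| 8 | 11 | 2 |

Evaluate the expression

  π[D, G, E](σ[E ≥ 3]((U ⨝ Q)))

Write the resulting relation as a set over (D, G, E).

{(11, 15, 32), (11, 26, 18), (26, 13, 22), (26, 33, 37), (26, 37, 19), (26, 7, 11), (26, 7, 32), (26, 7, 34), (26, 9, 21)}

U ⋈ Q (natural join on D): {(11, 15, d, 32, 10, 28), (11, 15, d, 32, 22, 38), (11, 15, d, 32, 29, 31), (11, 15, d, 32, 38, 15), (11, 15, d, 32, 39, 11), (11, 15, d, 32, 8, 2), (11, 26, b, 18, 10, 28), (11, 26, b, 18, 22, 38), (11, 26, b, 18, 29, 31), (11, 26, b, 18, 38, 15), (11, 26, b, 18, 39, 11), (11, 26, b, 18, 8, 2), (11, 6, n, 1, 10, 28), (11, 6, n, 1, 22, 38), (11, 6, n, 1, 29, 31), (11, 6, n, 1, 38, 15), (11, 6, n, 1, 39, 11), (11, 6, n, 1, 8, 2), (26, 13, m, 22, 21, 9), (26, 13, m, 22, 3, 22), (26, 13, m, 22, 34, 40), (26, 13, m, 22, 7, 37), (26, 33, d, 37, 21, 9), (26, 33, d, 37, 3, 22), (26, 33, d, 37, 34, 40), (26, 33, d, 37, 7, 37), (26, 37, z, 19, 21, 9), (26, 37, z, 19, 3, 22), (26, 37, z, 19, 34, 40), (26, 37, z, 19, 7, 37), (26, 7, p, 34, 21, 9), (26, 7, p, 34, 3, 22), (26, 7, p, 34, 34, 40), (26, 7, p, 34, 7, 37), (26, 7, q, 11, 21, 9), (26, 7, q, 11, 3, 22), (26, 7, q, 11, 34, 40), (26, 7, q, 11, 7, 37), (26, 7, x, 32, 21, 9), (26, 7, x, 32, 3, 22), (26, 7, x, 32, 34, 40), (26, 7, x, 32, 7, 37), (26, 9, t, 21, 21, 9), (26, 9, t, 21, 3, 22), (26, 9, t, 21, 34, 40), (26, 9, t, 21, 7, 37)}
Filtering on E ≥ 3 leaves {(11, 15, d, 32, 10, 28), (11, 15, d, 32, 22, 38), (11, 15, d, 32, 29, 31), (11, 15, d, 32, 38, 15), (11, 15, d, 32, 39, 11), (11, 15, d, 32, 8, 2), (11, 26, b, 18, 10, 28), (11, 26, b, 18, 22, 38), (11, 26, b, 18, 29, 31), (11, 26, b, 18, 38, 15), (11, 26, b, 18, 39, 11), (11, 26, b, 18, 8, 2), (26, 13, m, 22, 21, 9), (26, 13, m, 22, 3, 22), (26, 13, m, 22, 34, 40), (26, 13, m, 22, 7, 37), (26, 33, d, 37, 21, 9), (26, 33, d, 37, 3, 22), (26, 33, d, 37, 34, 40), (26, 33, d, 37, 7, 37), (26, 37, z, 19, 21, 9), (26, 37, z, 19, 3, 22), (26, 37, z, 19, 34, 40), (26, 37, z, 19, 7, 37), (26, 7, p, 34, 21, 9), (26, 7, p, 34, 3, 22), (26, 7, p, 34, 34, 40), (26, 7, p, 34, 7, 37), (26, 7, q, 11, 21, 9), (26, 7, q, 11, 3, 22), (26, 7, q, 11, 34, 40), (26, 7, q, 11, 7, 37), (26, 7, x, 32, 21, 9), (26, 7, x, 32, 3, 22), (26, 7, x, 32, 34, 40), (26, 7, x, 32, 7, 37), (26, 9, t, 21, 21, 9), (26, 9, t, 21, 3, 22), (26, 9, t, 21, 34, 40), (26, 9, t, 21, 7, 37)}.
Keep only column(s) D, G, E (31 duplicate(s) eliminated): {(11, 15, 32), (11, 26, 18), (26, 13, 22), (26, 33, 37), (26, 37, 19), (26, 7, 11), (26, 7, 32), (26, 7, 34), (26, 9, 21)}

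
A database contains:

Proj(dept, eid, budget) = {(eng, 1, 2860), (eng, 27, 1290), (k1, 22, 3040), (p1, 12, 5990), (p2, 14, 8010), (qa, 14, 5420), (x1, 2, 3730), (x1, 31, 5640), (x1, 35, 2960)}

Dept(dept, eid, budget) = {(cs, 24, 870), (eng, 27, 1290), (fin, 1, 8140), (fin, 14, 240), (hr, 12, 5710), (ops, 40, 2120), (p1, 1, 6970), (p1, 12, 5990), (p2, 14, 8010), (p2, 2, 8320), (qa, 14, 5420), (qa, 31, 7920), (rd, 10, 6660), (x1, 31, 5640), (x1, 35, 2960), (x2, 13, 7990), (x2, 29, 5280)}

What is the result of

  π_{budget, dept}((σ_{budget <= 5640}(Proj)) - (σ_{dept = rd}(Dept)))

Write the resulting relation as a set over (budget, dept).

Selection budget <= 5640: {(eng, 1, 2860), (eng, 27, 1290), (k1, 22, 3040), (qa, 14, 5420), (x1, 2, 3730), (x1, 31, 5640), (x1, 35, 2960)}
Selection dept = rd: {(rd, 10, 6660)}
Set difference of the two operands is {(eng, 1, 2860), (eng, 27, 1290), (k1, 22, 3040), (qa, 14, 5420), (x1, 2, 3730), (x1, 31, 5640), (x1, 35, 2960)}.
π[budget, dept]: project onto (budget, dept) → {(1290, eng), (2860, eng), (2960, x1), (3040, k1), (3730, x1), (5420, qa), (5640, x1)}

{(1290, eng), (2860, eng), (2960, x1), (3040, k1), (3730, x1), (5420, qa), (5640, x1)}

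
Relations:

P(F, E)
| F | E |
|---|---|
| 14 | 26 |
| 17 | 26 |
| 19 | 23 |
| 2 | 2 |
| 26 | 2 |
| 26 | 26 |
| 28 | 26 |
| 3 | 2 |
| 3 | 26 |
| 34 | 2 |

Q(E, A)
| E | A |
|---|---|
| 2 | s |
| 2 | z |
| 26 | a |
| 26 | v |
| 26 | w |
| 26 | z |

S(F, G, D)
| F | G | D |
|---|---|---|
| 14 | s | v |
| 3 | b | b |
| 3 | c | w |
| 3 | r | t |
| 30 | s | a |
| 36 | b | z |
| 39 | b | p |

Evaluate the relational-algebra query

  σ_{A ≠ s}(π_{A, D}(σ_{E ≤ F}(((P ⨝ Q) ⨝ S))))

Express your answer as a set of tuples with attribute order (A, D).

Natural join on E: {(14, 26, a), (14, 26, v), (14, 26, w), (14, 26, z), (17, 26, a), (17, 26, v), (17, 26, w), (17, 26, z), (2, 2, s), (2, 2, z), (26, 2, s), (26, 2, z), (26, 26, a), (26, 26, v), (26, 26, w), (26, 26, z), (28, 26, a), (28, 26, v), (28, 26, w), (28, 26, z), (3, 2, s), (3, 2, z), (3, 26, a), (3, 26, v), (3, 26, w), (3, 26, z), (34, 2, s), (34, 2, z)}
Natural join on F: {(14, 26, a, s, v), (14, 26, v, s, v), (14, 26, w, s, v), (14, 26, z, s, v), (3, 2, s, b, b), (3, 2, s, c, w), (3, 2, s, r, t), (3, 2, z, b, b), (3, 2, z, c, w), (3, 2, z, r, t), (3, 26, a, b, b), (3, 26, a, c, w), (3, 26, a, r, t), (3, 26, v, b, b), (3, 26, v, c, w), (3, 26, v, r, t), (3, 26, w, b, b), (3, 26, w, c, w), (3, 26, w, r, t), (3, 26, z, b, b), (3, 26, z, c, w), (3, 26, z, r, t)}
Selection E ≤ F: {(3, 2, s, b, b), (3, 2, s, c, w), (3, 2, s, r, t), (3, 2, z, b, b), (3, 2, z, c, w), (3, 2, z, r, t)}
Keep only column(s) A, D: {(s, b), (s, t), (s, w), (z, b), (z, t), (z, w)}
Selection A ≠ s: {(z, b), (z, t), (z, w)}

{(z, b), (z, t), (z, w)}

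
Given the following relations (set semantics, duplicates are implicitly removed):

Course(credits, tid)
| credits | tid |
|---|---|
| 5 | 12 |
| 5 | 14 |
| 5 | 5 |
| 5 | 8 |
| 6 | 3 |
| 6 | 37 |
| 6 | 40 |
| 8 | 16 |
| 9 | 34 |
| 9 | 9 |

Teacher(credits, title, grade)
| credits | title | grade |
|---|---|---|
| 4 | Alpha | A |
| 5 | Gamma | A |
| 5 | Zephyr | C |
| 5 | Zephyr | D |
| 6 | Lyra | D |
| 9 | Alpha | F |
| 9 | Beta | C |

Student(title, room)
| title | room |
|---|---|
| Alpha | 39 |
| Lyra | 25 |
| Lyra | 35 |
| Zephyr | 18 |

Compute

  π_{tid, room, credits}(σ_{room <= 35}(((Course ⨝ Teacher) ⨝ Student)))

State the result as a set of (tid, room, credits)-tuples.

Joining Course and Teacher on credits yields {(5, 12, Gamma, A), (5, 12, Zephyr, C), (5, 12, Zephyr, D), (5, 14, Gamma, A), (5, 14, Zephyr, C), (5, 14, Zephyr, D), (5, 5, Gamma, A), (5, 5, Zephyr, C), (5, 5, Zephyr, D), (5, 8, Gamma, A), (5, 8, Zephyr, C), (5, 8, Zephyr, D), (6, 3, Lyra, D), (6, 37, Lyra, D), (6, 40, Lyra, D), (9, 34, Alpha, F), (9, 34, Beta, C), (9, 9, Alpha, F), (9, 9, Beta, C)}.
Joining (Course ⨝ Teacher) and Student on title yields {(5, 12, Zephyr, C, 18), (5, 12, Zephyr, D, 18), (5, 14, Zephyr, C, 18), (5, 14, Zephyr, D, 18), (5, 5, Zephyr, C, 18), (5, 5, Zephyr, D, 18), (5, 8, Zephyr, C, 18), (5, 8, Zephyr, D, 18), (6, 3, Lyra, D, 25), (6, 3, Lyra, D, 35), (6, 37, Lyra, D, 25), (6, 37, Lyra, D, 35), (6, 40, Lyra, D, 25), (6, 40, Lyra, D, 35), (9, 34, Alpha, F, 39), (9, 9, Alpha, F, 39)}.
Selection room <= 35: {(5, 12, Zephyr, C, 18), (5, 12, Zephyr, D, 18), (5, 14, Zephyr, C, 18), (5, 14, Zephyr, D, 18), (5, 5, Zephyr, C, 18), (5, 5, Zephyr, D, 18), (5, 8, Zephyr, C, 18), (5, 8, Zephyr, D, 18), (6, 3, Lyra, D, 25), (6, 3, Lyra, D, 35), (6, 37, Lyra, D, 25), (6, 37, Lyra, D, 35), (6, 40, Lyra, D, 25), (6, 40, Lyra, D, 35)}
π_{tid, room, credits} gives {(12, 18, 5), (14, 18, 5), (3, 25, 6), (3, 35, 6), (37, 25, 6), (37, 35, 6), (40, 25, 6), (40, 35, 6), (5, 18, 5), (8, 18, 5)} (4 duplicate(s) eliminated).

{(12, 18, 5), (14, 18, 5), (3, 25, 6), (3, 35, 6), (37, 25, 6), (37, 35, 6), (40, 25, 6), (40, 35, 6), (5, 18, 5), (8, 18, 5)}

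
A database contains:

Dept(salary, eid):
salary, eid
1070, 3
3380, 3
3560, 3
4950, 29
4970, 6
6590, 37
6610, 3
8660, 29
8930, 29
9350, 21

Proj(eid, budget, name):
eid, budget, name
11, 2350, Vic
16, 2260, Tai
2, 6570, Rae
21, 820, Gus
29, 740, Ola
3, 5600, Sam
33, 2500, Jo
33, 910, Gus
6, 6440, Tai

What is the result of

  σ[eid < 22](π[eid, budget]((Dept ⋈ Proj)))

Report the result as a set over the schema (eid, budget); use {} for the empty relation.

{(21, 820), (3, 5600), (6, 6440)}

Joining Dept and Proj on eid yields {(1070, 3, 5600, Sam), (3380, 3, 5600, Sam), (3560, 3, 5600, Sam), (4950, 29, 740, Ola), (4970, 6, 6440, Tai), (6610, 3, 5600, Sam), (8660, 29, 740, Ola), (8930, 29, 740, Ola), (9350, 21, 820, Gus)}.
Keep only column(s) eid, budget (5 duplicate(s) eliminated): {(21, 820), (29, 740), (3, 5600), (6, 6440)}
Filtering on eid < 22 leaves {(21, 820), (3, 5600), (6, 6440)}.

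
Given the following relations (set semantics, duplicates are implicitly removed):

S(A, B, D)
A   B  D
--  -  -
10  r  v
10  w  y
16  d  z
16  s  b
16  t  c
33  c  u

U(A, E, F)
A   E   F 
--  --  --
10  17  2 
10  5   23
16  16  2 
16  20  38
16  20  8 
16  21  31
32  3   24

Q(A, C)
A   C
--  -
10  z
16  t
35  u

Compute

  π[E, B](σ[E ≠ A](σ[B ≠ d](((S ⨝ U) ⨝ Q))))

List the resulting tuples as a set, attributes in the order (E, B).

{(17, r), (17, w), (20, s), (20, t), (21, s), (21, t), (5, r), (5, w)}

S ⋈ U (natural join on A): {(10, r, v, 17, 2), (10, r, v, 5, 23), (10, w, y, 17, 2), (10, w, y, 5, 23), (16, d, z, 16, 2), (16, d, z, 20, 38), (16, d, z, 20, 8), (16, d, z, 21, 31), (16, s, b, 16, 2), (16, s, b, 20, 38), (16, s, b, 20, 8), (16, s, b, 21, 31), (16, t, c, 16, 2), (16, t, c, 20, 38), (16, t, c, 20, 8), (16, t, c, 21, 31)}
(S ⨝ U) ⋈ Q (natural join on A): {(10, r, v, 17, 2, z), (10, r, v, 5, 23, z), (10, w, y, 17, 2, z), (10, w, y, 5, 23, z), (16, d, z, 16, 2, t), (16, d, z, 20, 38, t), (16, d, z, 20, 8, t), (16, d, z, 21, 31, t), (16, s, b, 16, 2, t), (16, s, b, 20, 38, t), (16, s, b, 20, 8, t), (16, s, b, 21, 31, t), (16, t, c, 16, 2, t), (16, t, c, 20, 38, t), (16, t, c, 20, 8, t), (16, t, c, 21, 31, t)}
Selection B ≠ d: {(10, r, v, 17, 2, z), (10, r, v, 5, 23, z), (10, w, y, 17, 2, z), (10, w, y, 5, 23, z), (16, s, b, 16, 2, t), (16, s, b, 20, 38, t), (16, s, b, 20, 8, t), (16, s, b, 21, 31, t), (16, t, c, 16, 2, t), (16, t, c, 20, 38, t), (16, t, c, 20, 8, t), (16, t, c, 21, 31, t)}
Selection E ≠ A: {(10, r, v, 17, 2, z), (10, r, v, 5, 23, z), (10, w, y, 17, 2, z), (10, w, y, 5, 23, z), (16, s, b, 20, 38, t), (16, s, b, 20, 8, t), (16, s, b, 21, 31, t), (16, t, c, 20, 38, t), (16, t, c, 20, 8, t), (16, t, c, 21, 31, t)}
π[E, B]: project onto (E, B) (2 duplicate(s) eliminated) → {(17, r), (17, w), (20, s), (20, t), (21, s), (21, t), (5, r), (5, w)}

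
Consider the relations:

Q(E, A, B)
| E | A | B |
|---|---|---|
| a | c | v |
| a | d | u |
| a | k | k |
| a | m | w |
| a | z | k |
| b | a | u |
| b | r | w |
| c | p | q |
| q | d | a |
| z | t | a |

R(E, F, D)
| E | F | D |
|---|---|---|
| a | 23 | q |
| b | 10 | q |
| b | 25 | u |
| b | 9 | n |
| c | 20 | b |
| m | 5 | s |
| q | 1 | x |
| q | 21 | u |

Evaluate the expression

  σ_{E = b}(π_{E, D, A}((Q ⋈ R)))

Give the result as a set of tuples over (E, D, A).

Joining Q and R on E yields {(a, c, v, 23, q), (a, d, u, 23, q), (a, k, k, 23, q), (a, m, w, 23, q), (a, z, k, 23, q), (b, a, u, 10, q), (b, a, u, 25, u), (b, a, u, 9, n), (b, r, w, 10, q), (b, r, w, 25, u), (b, r, w, 9, n), (c, p, q, 20, b), (q, d, a, 1, x), (q, d, a, 21, u)}.
π[E, D, A]: project onto (E, D, A) → {(a, q, c), (a, q, d), (a, q, k), (a, q, m), (a, q, z), (b, n, a), (b, n, r), (b, q, a), (b, q, r), (b, u, a), (b, u, r), (c, b, p), (q, u, d), (q, x, d)}
Filtering on E = b leaves {(b, n, a), (b, n, r), (b, q, a), (b, q, r), (b, u, a), (b, u, r)}.

{(b, n, a), (b, n, r), (b, q, a), (b, q, r), (b, u, a), (b, u, r)}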